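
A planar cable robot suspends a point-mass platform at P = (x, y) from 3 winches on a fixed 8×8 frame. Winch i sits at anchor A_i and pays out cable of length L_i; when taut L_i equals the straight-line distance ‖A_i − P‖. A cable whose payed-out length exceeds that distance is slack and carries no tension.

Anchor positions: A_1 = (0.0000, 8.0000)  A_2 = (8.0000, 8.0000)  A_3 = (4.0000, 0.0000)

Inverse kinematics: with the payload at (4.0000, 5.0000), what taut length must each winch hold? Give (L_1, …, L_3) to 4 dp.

L_1 = √((0.0000−4.0000)² + (8.0000−5.0000)²) = 5.0000
L_2 = √((8.0000−4.0000)² + (8.0000−5.0000)²) = 5.0000
L_3 = √((4.0000−4.0000)² + (0.0000−5.0000)²) = 5.0000

(5.0000, 5.0000, 5.0000)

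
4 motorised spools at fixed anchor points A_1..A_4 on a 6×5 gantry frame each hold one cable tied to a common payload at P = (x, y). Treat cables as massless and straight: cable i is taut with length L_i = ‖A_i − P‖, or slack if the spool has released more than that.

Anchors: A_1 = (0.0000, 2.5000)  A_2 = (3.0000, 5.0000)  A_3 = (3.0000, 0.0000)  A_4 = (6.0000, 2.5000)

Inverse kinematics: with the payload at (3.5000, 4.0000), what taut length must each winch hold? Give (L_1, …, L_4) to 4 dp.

(3.8079, 1.1180, 4.0311, 2.9155)

L_1 = √((0.0000−3.5000)² + (2.5000−4.0000)²) = 3.8079
L_2 = √((3.0000−3.5000)² + (5.0000−4.0000)²) = 1.1180
L_3 = √((3.0000−3.5000)² + (0.0000−4.0000)²) = 4.0311
L_4 = √((6.0000−3.5000)² + (2.5000−4.0000)²) = 2.9155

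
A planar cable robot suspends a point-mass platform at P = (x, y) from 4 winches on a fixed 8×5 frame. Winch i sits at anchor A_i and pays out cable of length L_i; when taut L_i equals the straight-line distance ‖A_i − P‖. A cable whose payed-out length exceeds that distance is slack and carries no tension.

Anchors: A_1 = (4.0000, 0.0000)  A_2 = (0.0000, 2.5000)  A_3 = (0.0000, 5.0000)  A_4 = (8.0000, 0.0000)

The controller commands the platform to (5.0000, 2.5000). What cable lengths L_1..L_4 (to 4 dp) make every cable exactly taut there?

(2.6926, 5.0000, 5.5902, 3.9051)

L_1 = √((4.0000−5.0000)² + (0.0000−2.5000)²) = 2.6926
L_2 = √((0.0000−5.0000)² + (2.5000−2.5000)²) = 5.0000
L_3 = √((0.0000−5.0000)² + (5.0000−2.5000)²) = 5.5902
L_4 = √((8.0000−5.0000)² + (0.0000−2.5000)²) = 3.9051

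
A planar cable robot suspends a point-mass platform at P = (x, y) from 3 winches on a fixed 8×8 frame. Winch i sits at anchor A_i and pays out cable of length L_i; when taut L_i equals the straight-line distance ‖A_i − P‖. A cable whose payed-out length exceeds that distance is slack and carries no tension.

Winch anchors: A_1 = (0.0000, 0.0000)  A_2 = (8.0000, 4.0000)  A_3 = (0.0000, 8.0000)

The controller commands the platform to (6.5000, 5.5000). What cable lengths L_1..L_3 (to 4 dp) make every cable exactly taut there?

(8.5147, 2.1213, 6.9642)

L_1 = √((0.0000−6.5000)² + (0.0000−5.5000)²) = 8.5147
L_2 = √((8.0000−6.5000)² + (4.0000−5.5000)²) = 2.1213
L_3 = √((0.0000−6.5000)² + (8.0000−5.5000)²) = 6.9642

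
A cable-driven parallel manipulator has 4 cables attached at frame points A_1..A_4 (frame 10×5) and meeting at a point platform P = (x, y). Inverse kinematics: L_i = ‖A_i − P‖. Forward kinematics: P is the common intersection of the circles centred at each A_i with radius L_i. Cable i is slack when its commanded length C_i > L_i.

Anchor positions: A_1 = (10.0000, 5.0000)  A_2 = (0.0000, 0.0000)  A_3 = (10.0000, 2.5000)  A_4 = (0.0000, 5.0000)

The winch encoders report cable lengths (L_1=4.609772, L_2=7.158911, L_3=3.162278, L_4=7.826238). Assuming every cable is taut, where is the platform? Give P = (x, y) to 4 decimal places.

(7.0000, 1.5000)

each cable: (A_i−P)·(A_i−P) = L_i²; let q_i = ‖A_i‖²−L_i²
q_1 = 100.0000+25.0000−21.2500 = 103.7500
row 1: 20.0000x + 10.0000y = 155.0000  (q_2=-51.2500)
row 2: 0.0000x + 5.0000y = 7.5000  (q_3=96.2500)
row 3: 20.0000x + 0.0000y = 140.0000  (q_4=-36.2500)
Cramer on rows 1–2 → x = 7.0000, y = 1.5000
check cable 4: ‖A_4−P‖² = 61.2500 ≈ L_4² = 61.2500 ✓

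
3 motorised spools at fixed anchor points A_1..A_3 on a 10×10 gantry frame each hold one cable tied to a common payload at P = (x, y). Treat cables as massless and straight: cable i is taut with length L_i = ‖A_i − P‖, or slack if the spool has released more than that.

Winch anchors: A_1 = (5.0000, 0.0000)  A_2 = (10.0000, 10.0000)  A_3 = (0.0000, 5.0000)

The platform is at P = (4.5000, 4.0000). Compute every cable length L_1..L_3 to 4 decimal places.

L_1 = √((5.0000−4.5000)² + (0.0000−4.0000)²) = 4.0311
L_2 = √((10.0000−4.5000)² + (10.0000−4.0000)²) = 8.1394
L_3 = √((0.0000−4.5000)² + (5.0000−4.0000)²) = 4.6098

(4.0311, 8.1394, 4.6098)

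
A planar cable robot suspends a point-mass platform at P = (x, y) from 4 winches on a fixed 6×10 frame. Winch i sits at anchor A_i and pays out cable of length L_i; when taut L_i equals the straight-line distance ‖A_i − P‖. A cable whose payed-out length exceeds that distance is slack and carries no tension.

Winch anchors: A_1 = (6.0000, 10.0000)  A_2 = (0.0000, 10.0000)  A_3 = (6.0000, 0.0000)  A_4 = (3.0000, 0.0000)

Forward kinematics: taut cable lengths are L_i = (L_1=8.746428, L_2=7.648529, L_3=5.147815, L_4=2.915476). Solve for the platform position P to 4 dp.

(1.5000, 2.5000)

circle eqns → linear via eq_j − eq_1; set q_j = A_j·A_j − L_j²
q_1 = 36.0000+100.0000−76.5000 = 59.5000
12.0000·x + 0.0000·y = q_1−q_2 = 18.0000
0.0000·x + 20.0000·y = q_1−q_3 = 50.0000
6.0000·x + 20.0000·y = q_1−q_4 = 59.0000
solve first two rows → x=1.5000, y=2.5000
check cable 4: ‖A_4−P‖² = 8.5000 ≈ L_4² = 8.5000 ✓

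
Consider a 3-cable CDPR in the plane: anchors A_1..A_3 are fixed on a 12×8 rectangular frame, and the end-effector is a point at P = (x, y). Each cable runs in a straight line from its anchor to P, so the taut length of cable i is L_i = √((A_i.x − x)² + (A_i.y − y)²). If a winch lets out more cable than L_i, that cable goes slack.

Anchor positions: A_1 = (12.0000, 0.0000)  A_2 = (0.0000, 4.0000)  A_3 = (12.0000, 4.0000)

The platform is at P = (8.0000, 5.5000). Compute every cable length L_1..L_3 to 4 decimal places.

L_1 = √((12.0000−8.0000)² + (0.0000−5.5000)²) = 6.8007
L_2 = √((0.0000−8.0000)² + (4.0000−5.5000)²) = 8.1394
L_3 = √((12.0000−8.0000)² + (4.0000−5.5000)²) = 4.2720

(6.8007, 8.1394, 4.2720)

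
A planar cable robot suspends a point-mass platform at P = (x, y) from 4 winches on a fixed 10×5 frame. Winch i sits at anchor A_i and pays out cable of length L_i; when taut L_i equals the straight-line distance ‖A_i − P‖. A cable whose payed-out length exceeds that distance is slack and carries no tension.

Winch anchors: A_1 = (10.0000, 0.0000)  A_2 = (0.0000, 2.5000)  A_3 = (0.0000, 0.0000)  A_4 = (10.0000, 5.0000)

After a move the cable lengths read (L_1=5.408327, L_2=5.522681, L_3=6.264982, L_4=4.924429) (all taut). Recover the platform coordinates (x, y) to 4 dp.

(5.5000, 3.0000)

each cable: (A_i−P)·(A_i−P) = L_i²; let k_i = ‖A_i‖²−L_i²
k_1 = 100.0000+0.0000−29.2500 = 70.7500
row 1: 20.0000x − 5.0000y = 95.0000  (k_2=-24.2500)
row 2: 20.0000x + 0.0000y = 110.0000  (k_3=-39.2500)
row 3: 0.0000x − 10.0000y = -30.0000  (k_4=100.7500)
Cramer on rows 1–2 → x = 5.5000, y = 3.0000
check cable 4: ‖A_4−P‖² = 24.2500 ≈ L_4² = 24.2500 ✓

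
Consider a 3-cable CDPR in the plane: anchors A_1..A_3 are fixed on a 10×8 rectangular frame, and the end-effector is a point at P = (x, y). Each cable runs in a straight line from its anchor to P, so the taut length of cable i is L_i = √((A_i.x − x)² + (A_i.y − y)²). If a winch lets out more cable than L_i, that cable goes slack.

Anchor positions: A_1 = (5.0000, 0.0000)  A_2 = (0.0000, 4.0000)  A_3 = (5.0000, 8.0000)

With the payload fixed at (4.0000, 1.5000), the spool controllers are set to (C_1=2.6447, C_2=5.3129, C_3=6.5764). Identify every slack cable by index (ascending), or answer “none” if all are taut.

cable 1: √((1.0000)²+(-1.5000)²)=1.8028, C_1=2.6447: slack
cable 2: √((-4.0000)²+(2.5000)²)=4.7170, C_2=5.3129: slack
cable 3: √((1.0000)²+(6.5000)²)=6.5765, C_3=6.5764: taut

1, 2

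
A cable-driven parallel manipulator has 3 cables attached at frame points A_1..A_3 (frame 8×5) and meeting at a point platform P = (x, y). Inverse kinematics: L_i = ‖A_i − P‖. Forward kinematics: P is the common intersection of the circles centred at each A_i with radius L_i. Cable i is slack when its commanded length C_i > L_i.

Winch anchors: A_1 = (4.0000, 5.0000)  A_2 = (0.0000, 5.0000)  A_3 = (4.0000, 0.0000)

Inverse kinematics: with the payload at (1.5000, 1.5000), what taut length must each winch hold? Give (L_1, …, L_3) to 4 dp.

(4.3012, 3.8079, 2.9155)

cable 1: Δx=2.5000, Δy=3.5000; L_1 = √(Δx²+Δy²) = 4.3012
cable 2: Δx=-1.5000, Δy=3.5000; L_2 = √(Δx²+Δy²) = 3.8079
cable 3: Δx=2.5000, Δy=-1.5000; L_3 = √(Δx²+Δy²) = 2.9155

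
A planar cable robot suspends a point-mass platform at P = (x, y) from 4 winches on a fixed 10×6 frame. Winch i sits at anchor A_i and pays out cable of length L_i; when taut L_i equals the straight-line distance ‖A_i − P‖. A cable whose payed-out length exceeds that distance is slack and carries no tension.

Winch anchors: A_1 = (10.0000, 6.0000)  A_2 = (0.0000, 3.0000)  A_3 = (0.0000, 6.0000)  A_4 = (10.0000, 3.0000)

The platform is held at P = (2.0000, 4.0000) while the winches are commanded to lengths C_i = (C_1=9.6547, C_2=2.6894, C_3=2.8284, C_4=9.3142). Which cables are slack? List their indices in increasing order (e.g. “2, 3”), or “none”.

i=1: geometric 8.2462 vs commanded 9.6547 ⇒ slack
i=2: geometric 2.2361 vs commanded 2.6894 ⇒ slack
i=3: geometric 2.8284 vs commanded 2.8284 ⇒ taut
i=4: geometric 8.0623 vs commanded 9.3142 ⇒ slack

1, 2, 4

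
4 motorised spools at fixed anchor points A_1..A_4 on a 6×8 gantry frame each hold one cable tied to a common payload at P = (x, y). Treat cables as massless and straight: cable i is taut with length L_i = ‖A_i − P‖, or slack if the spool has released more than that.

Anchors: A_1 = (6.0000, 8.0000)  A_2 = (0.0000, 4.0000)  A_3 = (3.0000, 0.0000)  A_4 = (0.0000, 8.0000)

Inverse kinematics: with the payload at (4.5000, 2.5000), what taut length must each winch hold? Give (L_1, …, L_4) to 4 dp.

(5.7009, 4.7434, 2.9155, 7.1063)

L_1 = √((6.0000−4.5000)² + (8.0000−2.5000)²) = 5.7009
L_2 = √((0.0000−4.5000)² + (4.0000−2.5000)²) = 4.7434
L_3 = √((3.0000−4.5000)² + (0.0000−2.5000)²) = 2.9155
L_4 = √((0.0000−4.5000)² + (8.0000−2.5000)²) = 7.1063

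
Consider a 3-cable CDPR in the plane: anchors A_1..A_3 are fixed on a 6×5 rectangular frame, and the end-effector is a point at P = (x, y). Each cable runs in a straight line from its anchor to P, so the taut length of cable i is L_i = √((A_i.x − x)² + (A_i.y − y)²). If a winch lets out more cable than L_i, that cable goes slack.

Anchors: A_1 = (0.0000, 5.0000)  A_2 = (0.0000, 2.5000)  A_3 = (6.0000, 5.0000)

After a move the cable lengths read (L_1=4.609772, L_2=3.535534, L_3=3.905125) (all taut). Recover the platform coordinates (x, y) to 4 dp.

(3.5000, 2.0000)

expand ‖A_i−P‖²=L_i² and subtract eq 1 (q_i ≔ ‖A_i‖²−L_i²)
q_1 = 0.0000+25.0000−21.2500 = 3.7500
eq1−eq2 → [0.0000  5.0000]·P = 10.0000
eq1−eq3 → [-12.0000  0.0000]·P = -42.0000
2×2 solve → P = (3.5000, 2.0000)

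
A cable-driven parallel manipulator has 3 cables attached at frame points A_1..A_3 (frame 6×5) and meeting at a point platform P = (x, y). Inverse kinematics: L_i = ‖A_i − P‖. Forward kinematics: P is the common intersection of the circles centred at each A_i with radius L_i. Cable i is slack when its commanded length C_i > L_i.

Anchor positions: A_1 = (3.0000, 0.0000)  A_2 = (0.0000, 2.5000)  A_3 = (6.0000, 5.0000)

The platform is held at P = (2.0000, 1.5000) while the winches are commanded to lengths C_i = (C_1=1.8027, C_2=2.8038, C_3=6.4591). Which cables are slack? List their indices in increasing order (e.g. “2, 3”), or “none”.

i=1: geometric 1.8028 vs commanded 1.8027 ⇒ taut
i=2: geometric 2.2361 vs commanded 2.8038 ⇒ slack
i=3: geometric 5.3151 vs commanded 6.4591 ⇒ slack

2, 3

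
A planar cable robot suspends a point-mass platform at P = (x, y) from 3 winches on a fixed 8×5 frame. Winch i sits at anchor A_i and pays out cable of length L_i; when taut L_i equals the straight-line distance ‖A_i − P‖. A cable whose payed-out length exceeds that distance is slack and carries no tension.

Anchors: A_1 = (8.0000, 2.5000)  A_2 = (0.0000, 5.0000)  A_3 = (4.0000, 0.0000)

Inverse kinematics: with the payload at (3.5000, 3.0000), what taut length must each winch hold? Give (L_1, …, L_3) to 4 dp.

L_1: Δ = A_1−P = (4.5000, -0.5000) → ‖Δ‖ = √20.5000 = 4.5277
L_2: Δ = A_2−P = (-3.5000, 2.0000) → ‖Δ‖ = √16.2500 = 4.0311
L_3: Δ = A_3−P = (0.5000, -3.0000) → ‖Δ‖ = √9.2500 = 3.0414

(4.5277, 4.0311, 3.0414)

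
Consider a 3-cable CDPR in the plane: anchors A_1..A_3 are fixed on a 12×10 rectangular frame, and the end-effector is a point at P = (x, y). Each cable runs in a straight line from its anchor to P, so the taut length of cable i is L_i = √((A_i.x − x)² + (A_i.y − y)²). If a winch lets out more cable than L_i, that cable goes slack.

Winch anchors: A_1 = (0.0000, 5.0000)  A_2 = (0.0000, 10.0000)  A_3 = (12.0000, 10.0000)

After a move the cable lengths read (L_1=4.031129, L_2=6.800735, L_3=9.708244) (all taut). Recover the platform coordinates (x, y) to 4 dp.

(4.0000, 4.5000)

expand ‖A_i−P‖²=L_i² and subtract eq 1 (q_i ≔ ‖A_i‖²−L_i²)
q_1 = 0.0000+25.0000−16.2500 = 8.7500
eq1−eq2 → [0.0000  -10.0000]·P = -45.0000
eq1−eq3 → [-24.0000  -10.0000]·P = -141.0000
2×2 solve → P = (4.0000, 4.5000)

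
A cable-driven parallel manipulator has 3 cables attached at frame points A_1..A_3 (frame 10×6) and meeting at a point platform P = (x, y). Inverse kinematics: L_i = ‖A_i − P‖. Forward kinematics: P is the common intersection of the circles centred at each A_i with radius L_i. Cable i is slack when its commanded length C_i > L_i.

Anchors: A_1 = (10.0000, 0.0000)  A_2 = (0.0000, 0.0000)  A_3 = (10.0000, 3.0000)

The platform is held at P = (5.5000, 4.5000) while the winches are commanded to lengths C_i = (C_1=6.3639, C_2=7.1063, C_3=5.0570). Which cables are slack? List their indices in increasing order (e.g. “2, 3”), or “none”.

3

i=1: geometric 6.3640 vs commanded 6.3639 ⇒ taut
i=2: geometric 7.1063 vs commanded 7.1063 ⇒ taut
i=3: geometric 4.7434 vs commanded 5.0570 ⇒ slack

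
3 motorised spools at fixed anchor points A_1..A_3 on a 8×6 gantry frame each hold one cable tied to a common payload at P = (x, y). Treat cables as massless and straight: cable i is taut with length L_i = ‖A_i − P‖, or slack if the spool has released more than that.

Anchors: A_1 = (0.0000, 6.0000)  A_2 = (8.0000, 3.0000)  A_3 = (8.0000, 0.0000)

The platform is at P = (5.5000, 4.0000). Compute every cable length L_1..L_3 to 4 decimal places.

L_1 = √((0.0000−5.5000)² + (6.0000−4.0000)²) = 5.8523
L_2 = √((8.0000−5.5000)² + (3.0000−4.0000)²) = 2.6926
L_3 = √((8.0000−5.5000)² + (0.0000−4.0000)²) = 4.7170

(5.8523, 2.6926, 4.7170)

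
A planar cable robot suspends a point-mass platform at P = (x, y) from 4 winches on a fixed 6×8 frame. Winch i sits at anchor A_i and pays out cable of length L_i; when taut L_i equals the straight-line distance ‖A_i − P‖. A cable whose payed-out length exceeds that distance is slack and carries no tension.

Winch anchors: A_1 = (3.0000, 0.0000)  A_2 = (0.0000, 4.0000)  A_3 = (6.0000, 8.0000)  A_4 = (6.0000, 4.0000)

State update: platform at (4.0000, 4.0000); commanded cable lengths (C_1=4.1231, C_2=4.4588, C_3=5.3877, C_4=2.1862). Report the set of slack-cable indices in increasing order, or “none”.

cable 1: √((-1.0000)²+(-4.0000)²)=4.1231, C_1=4.1231: taut
cable 2: √((-4.0000)²+(0.0000)²)=4.0000, C_2=4.4588: slack
cable 3: √((2.0000)²+(4.0000)²)=4.4721, C_3=5.3877: slack
cable 4: √((2.0000)²+(0.0000)²)=2.0000, C_4=2.1862: slack

2, 3, 4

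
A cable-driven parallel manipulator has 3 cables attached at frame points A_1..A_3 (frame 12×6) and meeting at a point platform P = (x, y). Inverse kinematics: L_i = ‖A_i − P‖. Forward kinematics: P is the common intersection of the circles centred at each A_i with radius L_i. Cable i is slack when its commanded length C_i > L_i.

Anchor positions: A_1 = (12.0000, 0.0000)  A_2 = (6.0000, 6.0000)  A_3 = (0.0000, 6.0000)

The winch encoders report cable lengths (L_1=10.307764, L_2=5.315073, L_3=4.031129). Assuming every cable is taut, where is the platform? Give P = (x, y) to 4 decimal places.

(2.0000, 2.5000)

expand ‖A_i−P‖²=L_i² and subtract eq 1 (c_i ≔ ‖A_i‖²−L_i²)
c_1 = 144.0000+0.0000−106.2500 = 37.7500
eq1−eq2 → [12.0000  -12.0000]·P = -6.0000
eq1−eq3 → [24.0000  -12.0000]·P = 18.0000
2×2 solve → P = (2.0000, 2.5000)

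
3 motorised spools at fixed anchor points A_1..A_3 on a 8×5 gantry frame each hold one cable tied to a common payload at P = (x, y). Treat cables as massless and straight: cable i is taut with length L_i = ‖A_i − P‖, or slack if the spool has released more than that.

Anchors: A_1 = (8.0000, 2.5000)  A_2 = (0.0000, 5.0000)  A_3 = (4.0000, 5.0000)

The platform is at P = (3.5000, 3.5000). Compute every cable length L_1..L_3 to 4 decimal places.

(4.6098, 3.8079, 1.5811)

cable 1: Δx=4.5000, Δy=-1.0000; L_1 = √(Δx²+Δy²) = 4.6098
cable 2: Δx=-3.5000, Δy=1.5000; L_2 = √(Δx²+Δy²) = 3.8079
cable 3: Δx=0.5000, Δy=1.5000; L_3 = √(Δx²+Δy²) = 1.5811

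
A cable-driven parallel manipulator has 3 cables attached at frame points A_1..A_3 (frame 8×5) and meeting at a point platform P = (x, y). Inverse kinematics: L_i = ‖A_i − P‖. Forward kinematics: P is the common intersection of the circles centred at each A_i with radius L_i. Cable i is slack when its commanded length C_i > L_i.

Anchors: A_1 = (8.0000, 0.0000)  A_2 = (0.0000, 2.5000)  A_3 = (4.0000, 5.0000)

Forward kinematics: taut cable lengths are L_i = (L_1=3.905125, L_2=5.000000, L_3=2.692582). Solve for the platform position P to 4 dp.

(5.0000, 2.5000)

each cable: (A_i−P)·(A_i−P) = L_i²; let c_i = ‖A_i‖²−L_i²
c_1 = 64.0000+0.0000−15.2500 = 48.7500
row 1: 16.0000x − 5.0000y = 67.5000  (c_2=-18.7500)
row 2: 8.0000x − 10.0000y = 15.0000  (c_3=33.7500)
Cramer on rows 1–2 → x = 5.0000, y = 2.5000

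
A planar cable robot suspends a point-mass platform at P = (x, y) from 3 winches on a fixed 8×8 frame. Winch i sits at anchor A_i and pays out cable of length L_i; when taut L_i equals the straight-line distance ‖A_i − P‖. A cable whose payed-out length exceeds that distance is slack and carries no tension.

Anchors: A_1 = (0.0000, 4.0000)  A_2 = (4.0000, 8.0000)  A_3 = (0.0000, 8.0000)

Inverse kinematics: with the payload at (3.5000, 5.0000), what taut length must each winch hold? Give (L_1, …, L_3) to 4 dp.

L_1 = √((0.0000−3.5000)² + (4.0000−5.0000)²) = 3.6401
L_2 = √((4.0000−3.5000)² + (8.0000−5.0000)²) = 3.0414
L_3 = √((0.0000−3.5000)² + (8.0000−5.0000)²) = 4.6098

(3.6401, 3.0414, 4.6098)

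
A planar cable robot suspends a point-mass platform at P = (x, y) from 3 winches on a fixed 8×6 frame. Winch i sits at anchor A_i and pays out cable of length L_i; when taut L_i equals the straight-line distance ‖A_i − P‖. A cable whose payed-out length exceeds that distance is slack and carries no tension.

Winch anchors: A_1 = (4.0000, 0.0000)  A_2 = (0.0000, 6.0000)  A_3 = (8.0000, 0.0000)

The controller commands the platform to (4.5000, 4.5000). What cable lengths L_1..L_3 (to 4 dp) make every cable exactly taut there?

L_1: Δ = A_1−P = (-0.5000, -4.5000) → ‖Δ‖ = √20.5000 = 4.5277
L_2: Δ = A_2−P = (-4.5000, 1.5000) → ‖Δ‖ = √22.5000 = 4.7434
L_3: Δ = A_3−P = (3.5000, -4.5000) → ‖Δ‖ = √32.5000 = 5.7009

(4.5277, 4.7434, 5.7009)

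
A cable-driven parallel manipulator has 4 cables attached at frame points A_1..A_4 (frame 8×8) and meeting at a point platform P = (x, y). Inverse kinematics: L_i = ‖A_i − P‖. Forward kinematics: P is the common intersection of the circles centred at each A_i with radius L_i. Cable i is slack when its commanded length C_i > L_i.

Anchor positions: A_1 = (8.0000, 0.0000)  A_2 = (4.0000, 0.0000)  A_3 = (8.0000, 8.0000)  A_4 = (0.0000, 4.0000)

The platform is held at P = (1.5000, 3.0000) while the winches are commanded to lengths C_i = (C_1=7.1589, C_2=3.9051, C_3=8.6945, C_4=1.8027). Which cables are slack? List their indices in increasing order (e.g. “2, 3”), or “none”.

3

i=1: geometric 7.1589 vs commanded 7.1589 ⇒ taut
i=2: geometric 3.9051 vs commanded 3.9051 ⇒ taut
i=3: geometric 8.2006 vs commanded 8.6945 ⇒ slack
i=4: geometric 1.8028 vs commanded 1.8027 ⇒ taut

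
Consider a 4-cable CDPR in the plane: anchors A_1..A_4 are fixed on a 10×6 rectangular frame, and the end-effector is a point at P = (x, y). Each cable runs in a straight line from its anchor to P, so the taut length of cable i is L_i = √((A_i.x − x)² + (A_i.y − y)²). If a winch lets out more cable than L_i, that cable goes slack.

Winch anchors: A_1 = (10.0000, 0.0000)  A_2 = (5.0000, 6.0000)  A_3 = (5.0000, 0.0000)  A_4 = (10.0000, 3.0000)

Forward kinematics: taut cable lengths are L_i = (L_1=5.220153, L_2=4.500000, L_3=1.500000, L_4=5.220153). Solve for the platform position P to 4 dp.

each cable: (A_i−P)·(A_i−P) = L_i²; let q_i = ‖A_i‖²−L_i²
q_1 = 100.0000+0.0000−27.2500 = 72.7500
row 1: 10.0000x − 12.0000y = 32.0000  (q_2=40.7500)
row 2: 10.0000x + 0.0000y = 50.0000  (q_3=22.7500)
row 3: 0.0000x − 6.0000y = -9.0000  (q_4=81.7500)
Cramer on rows 1–2 → x = 5.0000, y = 1.5000
check cable 4: ‖A_4−P‖² = 27.2500 ≈ L_4² = 27.2500 ✓

(5.0000, 1.5000)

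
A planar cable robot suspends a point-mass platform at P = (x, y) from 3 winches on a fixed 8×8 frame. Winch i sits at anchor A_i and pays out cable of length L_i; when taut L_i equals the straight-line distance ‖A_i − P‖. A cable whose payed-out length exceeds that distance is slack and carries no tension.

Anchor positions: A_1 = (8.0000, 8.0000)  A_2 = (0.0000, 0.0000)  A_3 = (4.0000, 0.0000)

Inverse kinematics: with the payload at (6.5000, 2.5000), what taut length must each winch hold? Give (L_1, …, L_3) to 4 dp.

(5.7009, 6.9642, 3.5355)

cable 1: Δx=1.5000, Δy=5.5000; L_1 = √(Δx²+Δy²) = 5.7009
cable 2: Δx=-6.5000, Δy=-2.5000; L_2 = √(Δx²+Δy²) = 6.9642
cable 3: Δx=-2.5000, Δy=-2.5000; L_3 = √(Δx²+Δy²) = 3.5355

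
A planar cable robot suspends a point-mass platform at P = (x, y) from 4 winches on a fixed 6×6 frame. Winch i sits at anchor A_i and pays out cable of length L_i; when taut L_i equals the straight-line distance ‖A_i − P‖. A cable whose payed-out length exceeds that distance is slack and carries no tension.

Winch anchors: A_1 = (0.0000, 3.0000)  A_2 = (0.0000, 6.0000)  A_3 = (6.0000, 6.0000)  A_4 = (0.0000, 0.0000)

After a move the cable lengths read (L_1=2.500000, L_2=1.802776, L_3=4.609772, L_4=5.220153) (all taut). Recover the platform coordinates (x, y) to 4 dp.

(1.5000, 5.0000)

expand ‖A_i−P‖²=L_i² and subtract eq 1 (k_i ≔ ‖A_i‖²−L_i²)
k_1 = 0.0000+9.0000−6.2500 = 2.7500
eq1−eq2 → [0.0000  -6.0000]·P = -30.0000
eq1−eq3 → [-12.0000  -6.0000]·P = -48.0000
eq1−eq4 → [0.0000  6.0000]·P = 30.0000
2×2 solve → P = (1.5000, 5.0000)
check cable 4: ‖A_4−P‖² = 27.2500 ≈ L_4² = 27.2500 ✓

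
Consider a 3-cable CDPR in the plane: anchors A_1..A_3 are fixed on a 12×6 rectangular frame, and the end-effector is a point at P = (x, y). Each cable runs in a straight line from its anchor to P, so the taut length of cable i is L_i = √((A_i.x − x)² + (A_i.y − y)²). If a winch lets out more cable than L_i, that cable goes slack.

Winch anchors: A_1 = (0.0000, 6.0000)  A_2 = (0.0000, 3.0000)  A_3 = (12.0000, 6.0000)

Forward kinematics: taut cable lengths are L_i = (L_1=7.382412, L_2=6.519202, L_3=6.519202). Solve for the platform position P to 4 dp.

each cable: (A_i−P)·(A_i−P) = L_i²; let k_i = ‖A_i‖²−L_i²
k_1 = 0.0000+36.0000−54.5000 = -18.5000
row 1: 0.0000x + 6.0000y = 15.0000  (k_2=-33.5000)
row 2: -24.0000x + 0.0000y = -156.0000  (k_3=137.5000)
Cramer on rows 1–2 → x = 6.5000, y = 2.5000

(6.5000, 2.5000)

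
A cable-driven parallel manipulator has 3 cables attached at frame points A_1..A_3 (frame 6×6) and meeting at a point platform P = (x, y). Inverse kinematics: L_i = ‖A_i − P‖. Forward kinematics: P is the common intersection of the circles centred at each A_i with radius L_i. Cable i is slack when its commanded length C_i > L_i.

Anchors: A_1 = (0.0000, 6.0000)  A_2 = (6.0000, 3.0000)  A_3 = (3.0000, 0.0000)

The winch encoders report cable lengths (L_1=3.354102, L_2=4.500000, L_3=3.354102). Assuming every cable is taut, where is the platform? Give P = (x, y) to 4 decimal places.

circle eqns → linear via eq_j − eq_1; set q_j = A_j·A_j − L_j²
q_1 = 0.0000+36.0000−11.2500 = 24.7500
-12.0000·x + 6.0000·y = q_1−q_2 = 0.0000
-6.0000·x + 12.0000·y = q_1−q_3 = 27.0000
solve first two rows → x=1.5000, y=3.0000

(1.5000, 3.0000)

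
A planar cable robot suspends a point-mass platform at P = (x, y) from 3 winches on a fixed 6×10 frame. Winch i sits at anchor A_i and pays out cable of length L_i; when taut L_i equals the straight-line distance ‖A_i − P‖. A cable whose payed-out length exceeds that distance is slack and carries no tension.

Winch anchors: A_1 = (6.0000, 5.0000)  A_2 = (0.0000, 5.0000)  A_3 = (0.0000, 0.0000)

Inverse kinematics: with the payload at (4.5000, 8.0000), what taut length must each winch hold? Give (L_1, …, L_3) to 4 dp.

L_1: Δ = A_1−P = (1.5000, -3.0000) → ‖Δ‖ = √11.2500 = 3.3541
L_2: Δ = A_2−P = (-4.5000, -3.0000) → ‖Δ‖ = √29.2500 = 5.4083
L_3: Δ = A_3−P = (-4.5000, -8.0000) → ‖Δ‖ = √84.2500 = 9.1788

(3.3541, 5.4083, 9.1788)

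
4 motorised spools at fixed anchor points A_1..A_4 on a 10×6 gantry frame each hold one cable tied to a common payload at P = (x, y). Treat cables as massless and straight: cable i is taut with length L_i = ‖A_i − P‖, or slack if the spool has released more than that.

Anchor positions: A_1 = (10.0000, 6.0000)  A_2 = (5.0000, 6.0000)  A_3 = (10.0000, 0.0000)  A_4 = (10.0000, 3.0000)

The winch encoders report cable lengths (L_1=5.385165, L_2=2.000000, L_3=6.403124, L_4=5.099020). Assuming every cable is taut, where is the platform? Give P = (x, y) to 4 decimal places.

(5.0000, 4.0000)

each cable: (A_i−P)·(A_i−P) = L_i²; let k_i = ‖A_i‖²−L_i²
k_1 = 100.0000+36.0000−29.0000 = 107.0000
row 1: 10.0000x + 0.0000y = 50.0000  (k_2=57.0000)
row 2: 0.0000x + 12.0000y = 48.0000  (k_3=59.0000)
row 3: 0.0000x + 6.0000y = 24.0000  (k_4=83.0000)
Cramer on rows 1–2 → x = 5.0000, y = 4.0000
check cable 4: ‖A_4−P‖² = 26.0000 ≈ L_4² = 26.0000 ✓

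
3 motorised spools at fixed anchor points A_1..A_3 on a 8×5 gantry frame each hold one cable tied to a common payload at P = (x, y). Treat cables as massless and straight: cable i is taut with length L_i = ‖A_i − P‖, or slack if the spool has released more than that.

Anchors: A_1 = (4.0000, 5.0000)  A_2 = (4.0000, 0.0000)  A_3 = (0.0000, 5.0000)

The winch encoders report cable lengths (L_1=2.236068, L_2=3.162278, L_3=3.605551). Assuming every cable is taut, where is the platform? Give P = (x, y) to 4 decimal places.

circle eqns → linear via eq_j − eq_1; set q_j = A_j·A_j − L_j²
q_1 = 16.0000+25.0000−5.0000 = 36.0000
0.0000·x + 10.0000·y = q_1−q_2 = 30.0000
8.0000·x + 0.0000·y = q_1−q_3 = 24.0000
solve first two rows → x=3.0000, y=3.0000

(3.0000, 3.0000)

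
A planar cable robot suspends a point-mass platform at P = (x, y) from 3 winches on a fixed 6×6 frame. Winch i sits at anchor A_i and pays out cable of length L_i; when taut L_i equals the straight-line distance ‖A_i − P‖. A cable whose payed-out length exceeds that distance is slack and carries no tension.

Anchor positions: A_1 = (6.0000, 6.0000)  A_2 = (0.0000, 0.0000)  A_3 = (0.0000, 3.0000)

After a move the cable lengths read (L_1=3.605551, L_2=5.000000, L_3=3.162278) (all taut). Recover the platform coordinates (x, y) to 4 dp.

(3.0000, 4.0000)

each cable: (A_i−P)·(A_i−P) = L_i²; let k_i = ‖A_i‖²−L_i²
k_1 = 36.0000+36.0000−13.0000 = 59.0000
row 1: 12.0000x + 12.0000y = 84.0000  (k_2=-25.0000)
row 2: 12.0000x + 6.0000y = 60.0000  (k_3=-1.0000)
Cramer on rows 1–2 → x = 3.0000, y = 4.0000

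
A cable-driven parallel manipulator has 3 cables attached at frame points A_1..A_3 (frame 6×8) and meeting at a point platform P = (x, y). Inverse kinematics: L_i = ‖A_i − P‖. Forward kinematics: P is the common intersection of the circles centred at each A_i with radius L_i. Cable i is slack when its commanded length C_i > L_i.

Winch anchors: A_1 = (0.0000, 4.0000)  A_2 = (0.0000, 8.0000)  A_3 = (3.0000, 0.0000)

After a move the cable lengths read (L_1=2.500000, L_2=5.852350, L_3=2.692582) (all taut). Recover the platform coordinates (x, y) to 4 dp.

circle eqns → linear via eq_j − eq_1; set k_j = A_j·A_j − L_j²
k_1 = 0.0000+16.0000−6.2500 = 9.7500
0.0000·x − 8.0000·y = k_1−k_2 = -20.0000
-6.0000·x + 8.0000·y = k_1−k_3 = 8.0000
solve first two rows → x=2.0000, y=2.5000

(2.0000, 2.5000)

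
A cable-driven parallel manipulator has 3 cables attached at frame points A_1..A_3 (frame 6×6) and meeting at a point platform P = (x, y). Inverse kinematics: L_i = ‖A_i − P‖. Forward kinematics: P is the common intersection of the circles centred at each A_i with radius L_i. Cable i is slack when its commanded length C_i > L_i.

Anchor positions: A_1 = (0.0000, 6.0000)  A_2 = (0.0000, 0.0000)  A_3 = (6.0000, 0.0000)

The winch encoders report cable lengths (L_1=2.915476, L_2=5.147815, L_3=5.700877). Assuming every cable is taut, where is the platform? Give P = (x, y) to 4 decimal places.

(2.5000, 4.5000)

circle eqns → linear via eq_j − eq_1; set q_j = A_j·A_j − L_j²
q_1 = 0.0000+36.0000−8.5000 = 27.5000
0.0000·x + 12.0000·y = q_1−q_2 = 54.0000
-12.0000·x + 12.0000·y = q_1−q_3 = 24.0000
solve first two rows → x=2.5000, y=4.5000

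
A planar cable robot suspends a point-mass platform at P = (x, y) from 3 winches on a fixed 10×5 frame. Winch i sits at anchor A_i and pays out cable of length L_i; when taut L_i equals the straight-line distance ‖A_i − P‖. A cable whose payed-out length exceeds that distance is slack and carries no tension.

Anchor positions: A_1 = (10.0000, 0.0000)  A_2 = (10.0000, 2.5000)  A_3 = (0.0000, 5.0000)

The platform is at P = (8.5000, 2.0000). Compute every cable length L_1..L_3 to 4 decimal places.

(2.5000, 1.5811, 9.0139)

cable 1: Δx=1.5000, Δy=-2.0000; L_1 = √(Δx²+Δy²) = 2.5000
cable 2: Δx=1.5000, Δy=0.5000; L_2 = √(Δx²+Δy²) = 1.5811
cable 3: Δx=-8.5000, Δy=3.0000; L_3 = √(Δx²+Δy²) = 9.0139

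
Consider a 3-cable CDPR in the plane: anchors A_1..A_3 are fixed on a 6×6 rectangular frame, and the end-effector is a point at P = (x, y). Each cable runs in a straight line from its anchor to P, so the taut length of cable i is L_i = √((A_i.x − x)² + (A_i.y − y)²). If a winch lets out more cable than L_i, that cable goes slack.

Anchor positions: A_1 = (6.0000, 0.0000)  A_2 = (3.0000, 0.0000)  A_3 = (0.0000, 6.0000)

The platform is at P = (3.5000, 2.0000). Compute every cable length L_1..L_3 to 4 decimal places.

cable 1: Δx=2.5000, Δy=-2.0000; L_1 = √(Δx²+Δy²) = 3.2016
cable 2: Δx=-0.5000, Δy=-2.0000; L_2 = √(Δx²+Δy²) = 2.0616
cable 3: Δx=-3.5000, Δy=4.0000; L_3 = √(Δx²+Δy²) = 5.3151

(3.2016, 2.0616, 5.3151)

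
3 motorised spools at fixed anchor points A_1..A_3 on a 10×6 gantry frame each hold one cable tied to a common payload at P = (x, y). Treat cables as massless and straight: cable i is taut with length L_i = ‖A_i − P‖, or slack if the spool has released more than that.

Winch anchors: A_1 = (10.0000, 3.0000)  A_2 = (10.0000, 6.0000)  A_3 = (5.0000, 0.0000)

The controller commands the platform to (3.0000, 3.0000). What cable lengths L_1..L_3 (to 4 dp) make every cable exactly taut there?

cable 1: Δx=7.0000, Δy=0.0000; L_1 = √(Δx²+Δy²) = 7.0000
cable 2: Δx=7.0000, Δy=3.0000; L_2 = √(Δx²+Δy²) = 7.6158
cable 3: Δx=2.0000, Δy=-3.0000; L_3 = √(Δx²+Δy²) = 3.6056

(7.0000, 7.6158, 3.6056)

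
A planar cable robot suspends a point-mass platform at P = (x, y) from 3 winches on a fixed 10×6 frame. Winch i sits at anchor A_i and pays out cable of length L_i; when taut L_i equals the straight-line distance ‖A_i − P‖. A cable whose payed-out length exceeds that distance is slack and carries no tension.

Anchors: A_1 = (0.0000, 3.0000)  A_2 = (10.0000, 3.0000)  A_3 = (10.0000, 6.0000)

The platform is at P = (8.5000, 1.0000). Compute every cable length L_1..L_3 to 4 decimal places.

cable 1: Δx=-8.5000, Δy=2.0000; L_1 = √(Δx²+Δy²) = 8.7321
cable 2: Δx=1.5000, Δy=2.0000; L_2 = √(Δx²+Δy²) = 2.5000
cable 3: Δx=1.5000, Δy=5.0000; L_3 = √(Δx²+Δy²) = 5.2202

(8.7321, 2.5000, 5.2202)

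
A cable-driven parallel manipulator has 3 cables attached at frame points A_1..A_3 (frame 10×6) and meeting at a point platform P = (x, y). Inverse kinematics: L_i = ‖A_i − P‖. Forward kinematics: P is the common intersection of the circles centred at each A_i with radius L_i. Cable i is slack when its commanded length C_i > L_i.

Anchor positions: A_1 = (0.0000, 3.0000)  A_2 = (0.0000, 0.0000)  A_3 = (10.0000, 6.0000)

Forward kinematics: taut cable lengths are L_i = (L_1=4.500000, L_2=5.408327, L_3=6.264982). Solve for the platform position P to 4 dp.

(4.5000, 3.0000)

expand ‖A_i−P‖²=L_i² and subtract eq 1 (k_i ≔ ‖A_i‖²−L_i²)
k_1 = 0.0000+9.0000−20.2500 = -11.2500
eq1−eq2 → [0.0000  6.0000]·P = 18.0000
eq1−eq3 → [-20.0000  -6.0000]·P = -108.0000
2×2 solve → P = (4.5000, 3.0000)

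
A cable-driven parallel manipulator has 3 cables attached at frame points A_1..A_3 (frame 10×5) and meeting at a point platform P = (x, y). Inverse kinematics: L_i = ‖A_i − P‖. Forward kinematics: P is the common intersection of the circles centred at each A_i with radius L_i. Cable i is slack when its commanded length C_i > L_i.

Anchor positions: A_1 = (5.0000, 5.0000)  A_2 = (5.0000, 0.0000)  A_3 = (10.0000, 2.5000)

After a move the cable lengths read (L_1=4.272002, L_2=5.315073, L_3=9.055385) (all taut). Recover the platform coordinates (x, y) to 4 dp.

each cable: (A_i−P)·(A_i−P) = L_i²; let k_i = ‖A_i‖²−L_i²
k_1 = 25.0000+25.0000−18.2500 = 31.7500
row 1: 0.0000x + 10.0000y = 35.0000  (k_2=-3.2500)
row 2: -10.0000x + 5.0000y = 7.5000  (k_3=24.2500)
Cramer on rows 1–2 → x = 1.0000, y = 3.5000

(1.0000, 3.5000)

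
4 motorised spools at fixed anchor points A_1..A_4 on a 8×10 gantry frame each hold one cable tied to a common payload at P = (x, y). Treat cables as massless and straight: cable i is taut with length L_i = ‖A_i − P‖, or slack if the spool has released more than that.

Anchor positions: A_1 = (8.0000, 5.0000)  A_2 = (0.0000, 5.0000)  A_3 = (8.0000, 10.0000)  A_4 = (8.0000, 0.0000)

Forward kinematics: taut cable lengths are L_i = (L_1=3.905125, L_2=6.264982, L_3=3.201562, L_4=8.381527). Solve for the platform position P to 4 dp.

each cable: (A_i−P)·(A_i−P) = L_i²; let q_i = ‖A_i‖²−L_i²
q_1 = 64.0000+25.0000−15.2500 = 73.7500
row 1: 16.0000x + 0.0000y = 88.0000  (q_2=-14.2500)
row 2: 0.0000x − 10.0000y = -80.0000  (q_3=153.7500)
row 3: 0.0000x + 10.0000y = 80.0000  (q_4=-6.2500)
Cramer on rows 1–2 → x = 5.5000, y = 8.0000
check cable 4: ‖A_4−P‖² = 70.2500 ≈ L_4² = 70.2500 ✓

(5.5000, 8.0000)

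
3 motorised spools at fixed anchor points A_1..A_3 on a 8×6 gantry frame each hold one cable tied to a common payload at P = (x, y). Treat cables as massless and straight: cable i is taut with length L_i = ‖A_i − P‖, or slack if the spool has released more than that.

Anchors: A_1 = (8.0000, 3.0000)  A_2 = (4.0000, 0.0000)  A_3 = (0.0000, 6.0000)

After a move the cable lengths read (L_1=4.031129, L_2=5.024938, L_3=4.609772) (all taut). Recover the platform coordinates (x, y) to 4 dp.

circle eqns → linear via eq_j − eq_1; set q_j = A_j·A_j − L_j²
q_1 = 64.0000+9.0000−16.2500 = 56.7500
8.0000·x + 6.0000·y = q_1−q_2 = 66.0000
16.0000·x − 6.0000·y = q_1−q_3 = 42.0000
solve first two rows → x=4.5000, y=5.0000

(4.5000, 5.0000)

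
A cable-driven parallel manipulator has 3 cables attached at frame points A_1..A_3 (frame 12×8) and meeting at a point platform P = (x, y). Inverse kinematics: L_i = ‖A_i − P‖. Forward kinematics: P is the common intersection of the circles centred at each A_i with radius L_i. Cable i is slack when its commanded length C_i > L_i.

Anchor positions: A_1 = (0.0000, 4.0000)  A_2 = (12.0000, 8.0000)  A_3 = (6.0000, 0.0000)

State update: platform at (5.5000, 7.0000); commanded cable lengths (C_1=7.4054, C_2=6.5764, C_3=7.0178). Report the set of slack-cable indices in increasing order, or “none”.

1

cable 1: L_1 = ‖A_1−P‖ = 6.2650;  C_1 = 7.4054 → slack
cable 2: L_2 = ‖A_2−P‖ = 6.5765;  C_2 = 6.5764 → taut
cable 3: L_3 = ‖A_3−P‖ = 7.0178;  C_3 = 7.0178 → taut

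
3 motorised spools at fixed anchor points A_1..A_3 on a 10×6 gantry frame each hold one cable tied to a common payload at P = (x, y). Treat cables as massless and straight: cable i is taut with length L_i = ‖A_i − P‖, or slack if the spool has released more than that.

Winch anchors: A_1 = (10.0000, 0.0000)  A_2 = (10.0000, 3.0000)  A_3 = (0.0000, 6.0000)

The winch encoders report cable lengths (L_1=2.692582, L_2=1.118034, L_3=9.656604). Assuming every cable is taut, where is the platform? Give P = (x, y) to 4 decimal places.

expand ‖A_i−P‖²=L_i² and subtract eq 1 (c_i ≔ ‖A_i‖²−L_i²)
c_1 = 100.0000+0.0000−7.2500 = 92.7500
eq1−eq2 → [0.0000  -6.0000]·P = -15.0000
eq1−eq3 → [20.0000  -12.0000]·P = 150.0000
2×2 solve → P = (9.0000, 2.5000)

(9.0000, 2.5000)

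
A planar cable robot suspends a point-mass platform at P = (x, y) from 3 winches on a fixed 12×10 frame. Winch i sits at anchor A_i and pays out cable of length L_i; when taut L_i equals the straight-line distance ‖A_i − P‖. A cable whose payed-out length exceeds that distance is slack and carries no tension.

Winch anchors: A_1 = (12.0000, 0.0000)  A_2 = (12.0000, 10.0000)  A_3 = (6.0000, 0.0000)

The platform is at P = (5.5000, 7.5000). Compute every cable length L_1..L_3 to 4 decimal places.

(9.9247, 6.9642, 7.5166)

L_1 = √((12.0000−5.5000)² + (0.0000−7.5000)²) = 9.9247
L_2 = √((12.0000−5.5000)² + (10.0000−7.5000)²) = 6.9642
L_3 = √((6.0000−5.5000)² + (0.0000−7.5000)²) = 7.5166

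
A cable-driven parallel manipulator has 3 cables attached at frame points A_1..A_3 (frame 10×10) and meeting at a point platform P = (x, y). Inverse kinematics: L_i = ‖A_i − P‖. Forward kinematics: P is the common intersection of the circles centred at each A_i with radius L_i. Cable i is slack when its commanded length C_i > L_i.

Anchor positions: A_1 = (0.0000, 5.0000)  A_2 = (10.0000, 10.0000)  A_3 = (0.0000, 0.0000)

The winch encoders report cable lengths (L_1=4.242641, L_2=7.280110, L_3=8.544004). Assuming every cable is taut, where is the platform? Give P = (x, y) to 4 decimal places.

(3.0000, 8.0000)

circle eqns → linear via eq_j − eq_1; set c_j = A_j·A_j − L_j²
c_1 = 0.0000+25.0000−18.0000 = 7.0000
-20.0000·x − 10.0000·y = c_1−c_2 = -140.0000
0.0000·x + 10.0000·y = c_1−c_3 = 80.0000
solve first two rows → x=3.0000, y=8.0000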